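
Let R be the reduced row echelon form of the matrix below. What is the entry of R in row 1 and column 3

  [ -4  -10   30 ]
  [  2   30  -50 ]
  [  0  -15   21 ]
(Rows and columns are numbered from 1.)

R1 → -1/4·R1
  [ 1  5/2  -15/2 ]
  [ 2   30    -50 ]
  [ 0  -15     21 ]
R2 → R2 − 2·R1
  [ 1  5/2  -15/2 ]
  [ 0   25    -35 ]
  [ 0  -15     21 ]
R2 → 1/25·R2
  [ 1  5/2  -15/2 ]
  [ 0    1   -7/5 ]
  [ 0  -15     21 ]
R3 → R3 + 15·R2
  [ 1  5/2  -15/2 ]
  [ 0    1   -7/5 ]
  [ 0    0      0 ]
R1 → R1 − 5/2·R2
  [ 1  0    -4 ]
  [ 0  1  -7/5 ]
  [ 0  0     0 ]

-4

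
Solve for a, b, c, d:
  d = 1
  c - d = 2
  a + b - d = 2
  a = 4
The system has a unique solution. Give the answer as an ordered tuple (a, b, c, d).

(4, -1, 3, 1)

Form the augmented matrix and row-reduce:
  [ 0  0  0   1  |  1 ]
  [ 0  0  1  -1  |  2 ]
  [ 1  1  0  -1  |  2 ]
  [ 1  0  0   0  |  4 ]
r1 ↔ r3
  [ 1  1  0  -1  |  2 ]
  [ 0  0  1  -1  |  2 ]
  [ 0  0  0   1  |  1 ]
  [ 1  0  0   0  |  4 ]
r4 := r4 − r1
  [ 1   1  0  -1  |  2 ]
  [ 0   0  1  -1  |  2 ]
  [ 0   0  0   1  |  1 ]
  [ 0  -1  0   1  |  2 ]
r2 ↔ r4
  [ 1   1  0  -1  |  2 ]
  [ 0  -1  0   1  |  2 ]
  [ 0   0  0   1  |  1 ]
  [ 0   0  1  -1  |  2 ]
r2 := -1·r2
  [ 1  1  0  -1  |   2 ]
  [ 0  1  0  -1  |  -2 ]
  [ 0  0  0   1  |   1 ]
  [ 0  0  1  -1  |   2 ]
r3 ↔ r4
  [ 1  1  0  -1  |   2 ]
  [ 0  1  0  -1  |  -2 ]
  [ 0  0  1  -1  |   2 ]
  [ 0  0  0   1  |   1 ]
r3 := r3 + r4
  [ 1  1  0  -1  |   2 ]
  [ 0  1  0  -1  |  -2 ]
  [ 0  0  1   0  |   3 ]
  [ 0  0  0   1  |   1 ]
r2 := r2 + r4
  [ 1  1  0  -1  |   2 ]
  [ 0  1  0   0  |  -1 ]
  [ 0  0  1   0  |   3 ]
  [ 0  0  0   1  |   1 ]
r1 := r1 + r4
  [ 1  1  0  0  |   3 ]
  [ 0  1  0  0  |  -1 ]
  [ 0  0  1  0  |   3 ]
  [ 0  0  0  1  |   1 ]
r1 := r1 − r2
  [ 1  0  0  0  |   4 ]
  [ 0  1  0  0  |  -1 ]
  [ 0  0  1  0  |   3 ]
  [ 0  0  0  1  |   1 ]
Reading off the last column: a = 4, b = -1, c = 3, d = 1.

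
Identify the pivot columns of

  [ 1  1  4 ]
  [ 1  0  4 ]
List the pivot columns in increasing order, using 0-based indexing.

0, 1

r2 ← r2 − r1
  [ 1   1  4 ]
  [ 0  -1  0 ]
r2 ← -1·r2
  [ 1  1  4 ]
  [ 0  1  0 ]
r1 ← r1 − r2
  [ 1  0  4 ]
  [ 0  1  0 ]
Pivot columns are the columns containing a leading 1.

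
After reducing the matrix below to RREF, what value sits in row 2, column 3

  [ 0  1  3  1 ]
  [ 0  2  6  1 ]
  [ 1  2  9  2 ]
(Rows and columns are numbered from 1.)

3

Swap ρ1 and ρ3.
  [ 1  2  9  2 ]
  [ 0  2  6  1 ]
  [ 0  1  3  1 ]
Multiply ρ2 by 1/2.
  [ 1  2  9    2 ]
  [ 0  1  3  1/2 ]
  [ 0  1  3    1 ]
Subtract ρ2 from ρ3.
  [ 1  2  9    2 ]
  [ 0  1  3  1/2 ]
  [ 0  0  0  1/2 ]
Multiply ρ3 by 2.
  [ 1  2  9    2 ]
  [ 0  1  3  1/2 ]
  [ 0  0  0    1 ]
Subtract 1/2 times ρ3 from ρ2.
  [ 1  2  9  2 ]
  [ 0  1  3  0 ]
  [ 0  0  0  1 ]
Subtract 2 times ρ3 from ρ1.
  [ 1  2  9  0 ]
  [ 0  1  3  0 ]
  [ 0  0  0  1 ]
Subtract 2 times ρ2 from ρ1.
  [ 1  0  3  0 ]
  [ 0  1  3  0 ]
  [ 0  0  0  1 ]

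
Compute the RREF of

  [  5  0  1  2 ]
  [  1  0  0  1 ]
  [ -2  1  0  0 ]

R1 → 1/5·R1
  [  1  0  1/5  2/5 ]
  [  1  0    0    1 ]
  [ -2  1    0    0 ]
R2 → R2 − R1
  [  1  0   1/5  2/5 ]
  [  0  0  -1/5  3/5 ]
  [ -2  1     0    0 ]
R3 → R3 + 2·R1
  [ 1  0   1/5  2/5 ]
  [ 0  0  -1/5  3/5 ]
  [ 0  1   2/5  4/5 ]
R2 ↔ R3
  [ 1  0   1/5  2/5 ]
  [ 0  1   2/5  4/5 ]
  [ 0  0  -1/5  3/5 ]
R3 → -5·R3
  [ 1  0  1/5  2/5 ]
  [ 0  1  2/5  4/5 ]
  [ 0  0    1   -3 ]
R2 → R2 − 2/5·R3
  [ 1  0  1/5  2/5 ]
  [ 0  1    0    2 ]
  [ 0  0    1   -3 ]
R1 → R1 − 1/5·R3
  [ 1  0  0   1 ]
  [ 0  1  0   2 ]
  [ 0  0  1  -3 ]

[[1, 0, 0, 1], [0, 1, 0, 2], [0, 0, 1, -3]]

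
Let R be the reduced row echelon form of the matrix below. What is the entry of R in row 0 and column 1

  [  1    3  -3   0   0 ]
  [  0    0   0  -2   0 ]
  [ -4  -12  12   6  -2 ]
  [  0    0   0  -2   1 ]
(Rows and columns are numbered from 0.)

3

R3 := R3 + 4·R1
  [ 1  3  -3   0   0 ]
  [ 0  0   0  -2   0 ]
  [ 0  0   0   6  -2 ]
  [ 0  0   0  -2   1 ]
R2 := -1/2·R2
  [ 1  3  -3   0   0 ]
  [ 0  0   0   1   0 ]
  [ 0  0   0   6  -2 ]
  [ 0  0   0  -2   1 ]
R3 := R3 − 6·R2
  [ 1  3  -3   0   0 ]
  [ 0  0   0   1   0 ]
  [ 0  0   0   0  -2 ]
  [ 0  0   0  -2   1 ]
R4 := R4 + 2·R2
  [ 1  3  -3  0   0 ]
  [ 0  0   0  1   0 ]
  [ 0  0   0  0  -2 ]
  [ 0  0   0  0   1 ]
R3 := -1/2·R3
  [ 1  3  -3  0  0 ]
  [ 0  0   0  1  0 ]
  [ 0  0   0  0  1 ]
  [ 0  0   0  0  1 ]
R4 := R4 − R3
  [ 1  3  -3  0  0 ]
  [ 0  0   0  1  0 ]
  [ 0  0   0  0  1 ]
  [ 0  0   0  0  0 ]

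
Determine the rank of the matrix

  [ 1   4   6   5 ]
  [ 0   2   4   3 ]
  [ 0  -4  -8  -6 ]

rank = 2

R2 := 1/2·R2
  [ 1   4   6    5 ]
  [ 0   1   2  3/2 ]
  [ 0  -4  -8   -6 ]
R3 := R3 + 4·R2
  [ 1  4  6    5 ]
  [ 0  1  2  3/2 ]
  [ 0  0  0    0 ]
R1 := R1 − 4·R2
  [ 1  0  -2   -1 ]
  [ 0  1   2  3/2 ]
  [ 0  0   0    0 ]
The reduced form has 2 nonzero rows.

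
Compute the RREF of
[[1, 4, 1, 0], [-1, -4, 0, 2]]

[[1, 4, 0, -2], [0, 0, 1, 2]]

R2 -> R2 + R1
  [ 1  4  1  0 ]
  [ 0  0  1  2 ]
R1 -> R1 − R2
  [ 1  4  0  -2 ]
  [ 0  0  1   2 ]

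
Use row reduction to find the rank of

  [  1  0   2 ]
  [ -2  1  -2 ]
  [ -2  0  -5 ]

R2 ← R2 + 2·R1
  [  1  0   2 ]
  [  0  1   2 ]
  [ -2  0  -5 ]
R3 ← R3 + 2·R1
  [ 1  0   2 ]
  [ 0  1   2 ]
  [ 0  0  -1 ]
R3 ← -1·R3
  [ 1  0  2 ]
  [ 0  1  2 ]
  [ 0  0  1 ]
R2 ← R2 − 2·R3
  [ 1  0  2 ]
  [ 0  1  0 ]
  [ 0  0  1 ]
R1 ← R1 − 2·R3
  [ 1  0  0 ]
  [ 0  1  0 ]
  [ 0  0  1 ]
The reduced form has 3 nonzero rows.

rank = 3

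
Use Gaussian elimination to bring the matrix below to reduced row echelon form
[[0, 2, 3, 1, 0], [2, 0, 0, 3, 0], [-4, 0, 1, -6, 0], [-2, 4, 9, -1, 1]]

Swap ρ1 and ρ2.
  [  2  0  0   3  0 ]
  [  0  2  3   1  0 ]
  [ -4  0  1  -6  0 ]
  [ -2  4  9  -1  1 ]
Multiply ρ1 by 1/2.
  [  1  0  0  3/2  0 ]
  [  0  2  3    1  0 ]
  [ -4  0  1   -6  0 ]
  [ -2  4  9   -1  1 ]
Add 4 times ρ1 to ρ3.
  [  1  0  0  3/2  0 ]
  [  0  2  3    1  0 ]
  [  0  0  1    0  0 ]
  [ -2  4  9   -1  1 ]
Add 2 times ρ1 to ρ4.
  [ 1  0  0  3/2  0 ]
  [ 0  2  3    1  0 ]
  [ 0  0  1    0  0 ]
  [ 0  4  9    2  1 ]
Multiply ρ2 by 1/2.
  [ 1  0    0  3/2  0 ]
  [ 0  1  3/2  1/2  0 ]
  [ 0  0    1    0  0 ]
  [ 0  4    9    2  1 ]
Subtract 4 times ρ2 from ρ4.
  [ 1  0    0  3/2  0 ]
  [ 0  1  3/2  1/2  0 ]
  [ 0  0    1    0  0 ]
  [ 0  0    3    0  1 ]
Subtract 3 times ρ3 from ρ4.
  [ 1  0    0  3/2  0 ]
  [ 0  1  3/2  1/2  0 ]
  [ 0  0    1    0  0 ]
  [ 0  0    0    0  1 ]
Subtract 3/2 times ρ3 from ρ2.
  [ 1  0  0  3/2  0 ]
  [ 0  1  0  1/2  0 ]
  [ 0  0  1    0  0 ]
  [ 0  0  0    0  1 ]

[[1, 0, 0, 3/2, 0], [0, 1, 0, 1/2, 0], [0, 0, 1, 0, 0], [0, 0, 0, 0, 1]]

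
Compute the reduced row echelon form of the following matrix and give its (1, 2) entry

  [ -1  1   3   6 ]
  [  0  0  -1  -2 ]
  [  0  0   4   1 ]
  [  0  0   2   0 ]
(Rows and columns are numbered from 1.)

r1 := -1·r1
  [ 1  -1  -3  -6 ]
  [ 0   0  -1  -2 ]
  [ 0   0   4   1 ]
  [ 0   0   2   0 ]
r2 := -1·r2
  [ 1  -1  -3  -6 ]
  [ 0   0   1   2 ]
  [ 0   0   4   1 ]
  [ 0   0   2   0 ]
r3 := r3 − 4·r2
  [ 1  -1  -3  -6 ]
  [ 0   0   1   2 ]
  [ 0   0   0  -7 ]
  [ 0   0   2   0 ]
r4 := r4 − 2·r2
  [ 1  -1  -3  -6 ]
  [ 0   0   1   2 ]
  [ 0   0   0  -7 ]
  [ 0   0   0  -4 ]
r3 := -1/7·r3
  [ 1  -1  -3  -6 ]
  [ 0   0   1   2 ]
  [ 0   0   0   1 ]
  [ 0   0   0  -4 ]
r4 := r4 + 4·r3
  [ 1  -1  -3  -6 ]
  [ 0   0   1   2 ]
  [ 0   0   0   1 ]
  [ 0   0   0   0 ]
r2 := r2 − 2·r3
  [ 1  -1  -3  -6 ]
  [ 0   0   1   0 ]
  [ 0   0   0   1 ]
  [ 0   0   0   0 ]
r1 := r1 + 6·r3
  [ 1  -1  -3  0 ]
  [ 0   0   1  0 ]
  [ 0   0   0  1 ]
  [ 0   0   0  0 ]
r1 := r1 + 3·r2
  [ 1  -1  0  0 ]
  [ 0   0  1  0 ]
  [ 0   0  0  1 ]
  [ 0   0  0  0 ]

-1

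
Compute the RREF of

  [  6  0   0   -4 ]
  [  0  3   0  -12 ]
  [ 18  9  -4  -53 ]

[[1, 0, 0, -2/3], [0, 1, 0, -4], [0, 0, 1, 5/4]]

Multiply R1 by 1/6.
  [  1  0   0  -2/3 ]
  [  0  3   0   -12 ]
  [ 18  9  -4   -53 ]
Subtract 18 times R1 from R3.
  [ 1  0   0  -2/3 ]
  [ 0  3   0   -12 ]
  [ 0  9  -4   -41 ]
Multiply R2 by 1/3.
  [ 1  0   0  -2/3 ]
  [ 0  1   0    -4 ]
  [ 0  9  -4   -41 ]
Subtract 9 times R2 from R3.
  [ 1  0   0  -2/3 ]
  [ 0  1   0    -4 ]
  [ 0  0  -4    -5 ]
Multiply R3 by -1/4.
  [ 1  0  0  -2/3 ]
  [ 0  1  0    -4 ]
  [ 0  0  1   5/4 ]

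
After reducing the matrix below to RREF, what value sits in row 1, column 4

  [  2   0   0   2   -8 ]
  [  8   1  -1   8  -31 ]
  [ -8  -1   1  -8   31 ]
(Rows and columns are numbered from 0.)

1

r1 ← 1/2·r1
  [  1   0   0   1   -4 ]
  [  8   1  -1   8  -31 ]
  [ -8  -1   1  -8   31 ]
r2 ← r2 − 8·r1
  [  1   0   0   1  -4 ]
  [  0   1  -1   0   1 ]
  [ -8  -1   1  -8  31 ]
r3 ← r3 + 8·r1
  [ 1   0   0  1  -4 ]
  [ 0   1  -1  0   1 ]
  [ 0  -1   1  0  -1 ]
r3 ← r3 + r2
  [ 1  0   0  1  -4 ]
  [ 0  1  -1  0   1 ]
  [ 0  0   0  0   0 ]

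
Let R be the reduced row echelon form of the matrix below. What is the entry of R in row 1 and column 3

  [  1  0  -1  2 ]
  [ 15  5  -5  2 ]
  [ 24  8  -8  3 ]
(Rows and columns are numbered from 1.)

r2 ← r2 − 15·r1
  [  1  0  -1    2 ]
  [  0  5  10  -28 ]
  [ 24  8  -8    3 ]
r3 ← r3 − 24·r1
  [ 1  0  -1    2 ]
  [ 0  5  10  -28 ]
  [ 0  8  16  -45 ]
r2 ← 1/5·r2
  [ 1  0  -1      2 ]
  [ 0  1   2  -28/5 ]
  [ 0  8  16    -45 ]
r3 ← r3 − 8·r2
  [ 1  0  -1      2 ]
  [ 0  1   2  -28/5 ]
  [ 0  0   0   -1/5 ]
r3 ← -5·r3
  [ 1  0  -1      2 ]
  [ 0  1   2  -28/5 ]
  [ 0  0   0      1 ]
r2 ← r2 + 28/5·r3
  [ 1  0  -1  2 ]
  [ 0  1   2  0 ]
  [ 0  0   0  1 ]
r1 ← r1 − 2·r3
  [ 1  0  -1  0 ]
  [ 0  1   2  0 ]
  [ 0  0   0  1 ]

-1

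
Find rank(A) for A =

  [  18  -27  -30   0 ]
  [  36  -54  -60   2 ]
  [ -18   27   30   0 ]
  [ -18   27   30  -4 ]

rank = 2

Multiply R1 by 1/18.
  [   1  -3/2  -5/3   0 ]
  [  36   -54   -60   2 ]
  [ -18    27    30   0 ]
  [ -18    27    30  -4 ]
Subtract 36 times R1 from R2.
  [   1  -3/2  -5/3   0 ]
  [   0     0     0   2 ]
  [ -18    27    30   0 ]
  [ -18    27    30  -4 ]
Add 18 times R1 to R3.
  [   1  -3/2  -5/3   0 ]
  [   0     0     0   2 ]
  [   0     0     0   0 ]
  [ -18    27    30  -4 ]
Add 18 times R1 to R4.
  [ 1  -3/2  -5/3   0 ]
  [ 0     0     0   2 ]
  [ 0     0     0   0 ]
  [ 0     0     0  -4 ]
Multiply R2 by 1/2.
  [ 1  -3/2  -5/3   0 ]
  [ 0     0     0   1 ]
  [ 0     0     0   0 ]
  [ 0     0     0  -4 ]
Add 4 times R2 to R4.
  [ 1  -3/2  -5/3  0 ]
  [ 0     0     0  1 ]
  [ 0     0     0  0 ]
  [ 0     0     0  0 ]
The reduced form has 2 nonzero rows.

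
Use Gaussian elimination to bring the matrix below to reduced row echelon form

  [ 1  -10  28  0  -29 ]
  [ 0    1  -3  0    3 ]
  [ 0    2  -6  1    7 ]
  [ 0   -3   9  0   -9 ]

[[1, 0, -2, 0, 1], [0, 1, -3, 0, 3], [0, 0, 0, 1, 1], [0, 0, 0, 0, 0]]

Subtract 2 times r2 from r3.
Add 3 times r2 to r4.
Add 10 times r2 to r1.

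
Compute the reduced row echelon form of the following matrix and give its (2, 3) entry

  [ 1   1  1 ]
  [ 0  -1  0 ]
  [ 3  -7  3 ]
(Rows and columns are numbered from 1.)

0

R3 ← R3 − 3·R1
  [ 1    1  1 ]
  [ 0   -1  0 ]
  [ 0  -10  0 ]
R2 ← -1·R2
  [ 1    1  1 ]
  [ 0    1  0 ]
  [ 0  -10  0 ]
R3 ← R3 + 10·R2
  [ 1  1  1 ]
  [ 0  1  0 ]
  [ 0  0  0 ]
R1 ← R1 − R2
  [ 1  0  1 ]
  [ 0  1  0 ]
  [ 0  0  0 ]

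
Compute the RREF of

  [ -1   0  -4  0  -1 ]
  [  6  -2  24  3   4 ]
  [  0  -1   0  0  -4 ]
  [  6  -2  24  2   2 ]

ρ1 ← -1·ρ1
ρ2 ← ρ2 − 6·ρ1
ρ4 ← ρ4 − 6·ρ1
ρ2 ← -1/2·ρ2
ρ3 ← ρ3 + ρ2
ρ4 ← ρ4 + 2·ρ2
ρ3 ← -2/3·ρ3
ρ4 ← ρ4 + ρ3
ρ2 ← ρ2 + 3/2·ρ3

[[1, 0, 4, 0, 1], [0, 1, 0, 0, 4], [0, 0, 0, 1, 2], [0, 0, 0, 0, 0]]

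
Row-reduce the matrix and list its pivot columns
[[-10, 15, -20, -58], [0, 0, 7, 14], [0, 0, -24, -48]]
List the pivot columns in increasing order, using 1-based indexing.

ρ1 -> -1/10·ρ1
ρ2 -> 1/7·ρ2
ρ3 -> ρ3 + 24·ρ2
ρ1 -> ρ1 − 2·ρ2
Pivot columns are the columns containing a leading 1.

1, 3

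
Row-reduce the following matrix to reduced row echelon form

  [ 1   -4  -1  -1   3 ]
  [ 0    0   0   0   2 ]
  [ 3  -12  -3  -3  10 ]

Subtract 3 times R1 from R3.
  [ 1  -4  -1  -1  3 ]
  [ 0   0   0   0  2 ]
  [ 0   0   0   0  1 ]
Multiply R2 by 1/2.
  [ 1  -4  -1  -1  3 ]
  [ 0   0   0   0  1 ]
  [ 0   0   0   0  1 ]
Subtract R2 from R3.
  [ 1  -4  -1  -1  3 ]
  [ 0   0   0   0  1 ]
  [ 0   0   0   0  0 ]
Subtract 3 times R2 from R1.
  [ 1  -4  -1  -1  0 ]
  [ 0   0   0   0  1 ]
  [ 0   0   0   0  0 ]

[[1, -4, -1, -1, 0], [0, 0, 0, 0, 1], [0, 0, 0, 0, 0]]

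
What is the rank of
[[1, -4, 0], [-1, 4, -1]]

rank = 2

R2 → R2 + R1
R2 → -1·R2
The reduced form has 2 nonzero rows.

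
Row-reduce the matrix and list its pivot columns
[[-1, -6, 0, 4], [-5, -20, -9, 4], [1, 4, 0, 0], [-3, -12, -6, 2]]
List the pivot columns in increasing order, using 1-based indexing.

ρ1 := -1·ρ1
ρ2 := ρ2 + 5·ρ1
ρ3 := ρ3 − ρ1
ρ4 := ρ4 + 3·ρ1
ρ2 := 1/10·ρ2
ρ3 := ρ3 + 2·ρ2
ρ4 := ρ4 − 6·ρ2
ρ3 := -5/9·ρ3
ρ4 := ρ4 + 3/5·ρ3
ρ4 := -3/2·ρ4
ρ3 := ρ3 + 4/9·ρ4
ρ2 := ρ2 + 8/5·ρ4
ρ1 := ρ1 + 4·ρ4
ρ2 := ρ2 + 9/10·ρ3
ρ1 := ρ1 − 6·ρ2
Pivot columns are the columns containing a leading 1.

1, 2, 3, 4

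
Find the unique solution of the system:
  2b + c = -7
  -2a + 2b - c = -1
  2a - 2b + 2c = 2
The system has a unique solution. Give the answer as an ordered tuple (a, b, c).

Form the augmented matrix and row-reduce:
  [  0   2   1  |  -7 ]
  [ -2   2  -1  |  -1 ]
  [  2  -2   2  |   2 ]
R1 <=> R2
  [ -2   2  -1  |  -1 ]
  [  0   2   1  |  -7 ]
  [  2  -2   2  |   2 ]
R1 -> -1/2·R1
  [ 1  -1  1/2  |  1/2 ]
  [ 0   2    1  |   -7 ]
  [ 2  -2    2  |    2 ]
R3 -> R3 − 2·R1
  [ 1  -1  1/2  |  1/2 ]
  [ 0   2    1  |   -7 ]
  [ 0   0    1  |    1 ]
R2 -> 1/2·R2
  [ 1  -1  1/2  |   1/2 ]
  [ 0   1  1/2  |  -7/2 ]
  [ 0   0    1  |     1 ]
R2 -> R2 − 1/2·R3
  [ 1  -1  1/2  |  1/2 ]
  [ 0   1    0  |   -4 ]
  [ 0   0    1  |    1 ]
R1 -> R1 − 1/2·R3
  [ 1  -1  0  |   0 ]
  [ 0   1  0  |  -4 ]
  [ 0   0  1  |   1 ]
R1 -> R1 + R2
  [ 1  0  0  |  -4 ]
  [ 0  1  0  |  -4 ]
  [ 0  0  1  |   1 ]
Reading off the last column: a = -4, b = -4, c = 1.

(-4, -4, 1)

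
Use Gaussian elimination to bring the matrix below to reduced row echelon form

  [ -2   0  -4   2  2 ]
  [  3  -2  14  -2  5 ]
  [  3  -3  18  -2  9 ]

[[1, 0, 2, 0, -1], [0, 1, -4, 0, -4], [0, 0, 0, 1, 0]]

ρ1 ← -1/2·ρ1
ρ2 ← ρ2 − 3·ρ1
ρ3 ← ρ3 − 3·ρ1
ρ2 ← -1/2·ρ2
ρ3 ← ρ3 + 3·ρ2
ρ3 ← -2·ρ3
ρ2 ← ρ2 + 1/2·ρ3
ρ1 ← ρ1 + ρ3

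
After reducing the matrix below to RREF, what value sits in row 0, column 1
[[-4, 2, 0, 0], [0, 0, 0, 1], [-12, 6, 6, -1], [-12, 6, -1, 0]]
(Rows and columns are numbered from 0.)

-1/2

R1 := -1/4·R1
  [   1  -1/2   0   0 ]
  [   0     0   0   1 ]
  [ -12     6   6  -1 ]
  [ -12     6  -1   0 ]
R3 := R3 + 12·R1
  [   1  -1/2   0   0 ]
  [   0     0   0   1 ]
  [   0     0   6  -1 ]
  [ -12     6  -1   0 ]
R4 := R4 + 12·R1
  [ 1  -1/2   0   0 ]
  [ 0     0   0   1 ]
  [ 0     0   6  -1 ]
  [ 0     0  -1   0 ]
R2 ↔ R3
  [ 1  -1/2   0   0 ]
  [ 0     0   6  -1 ]
  [ 0     0   0   1 ]
  [ 0     0  -1   0 ]
R2 := 1/6·R2
  [ 1  -1/2   0     0 ]
  [ 0     0   1  -1/6 ]
  [ 0     0   0     1 ]
  [ 0     0  -1     0 ]
R4 := R4 + R2
  [ 1  -1/2  0     0 ]
  [ 0     0  1  -1/6 ]
  [ 0     0  0     1 ]
  [ 0     0  0  -1/6 ]
R4 := R4 + 1/6·R3
  [ 1  -1/2  0     0 ]
  [ 0     0  1  -1/6 ]
  [ 0     0  0     1 ]
  [ 0     0  0     0 ]
R2 := R2 + 1/6·R3
  [ 1  -1/2  0  0 ]
  [ 0     0  1  0 ]
  [ 0     0  0  1 ]
  [ 0     0  0  0 ]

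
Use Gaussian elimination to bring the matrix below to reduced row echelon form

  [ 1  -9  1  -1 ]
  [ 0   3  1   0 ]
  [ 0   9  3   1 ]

[[1, 0, 4, 0], [0, 1, 1/3, 0], [0, 0, 0, 1]]

R2 → 1/3·R2
  [ 1  -9    1  -1 ]
  [ 0   1  1/3   0 ]
  [ 0   9    3   1 ]
R3 → R3 − 9·R2
  [ 1  -9    1  -1 ]
  [ 0   1  1/3   0 ]
  [ 0   0    0   1 ]
R1 → R1 + R3
  [ 1  -9    1  0 ]
  [ 0   1  1/3  0 ]
  [ 0   0    0  1 ]
R1 → R1 + 9·R2
  [ 1  0    4  0 ]
  [ 0  1  1/3  0 ]
  [ 0  0    0  1 ]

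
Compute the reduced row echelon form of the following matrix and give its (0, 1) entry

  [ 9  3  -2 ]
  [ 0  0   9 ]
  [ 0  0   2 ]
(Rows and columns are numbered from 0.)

Multiply ρ1 by 1/9.
  [ 1  1/3  -2/9 ]
  [ 0    0     9 ]
  [ 0    0     2 ]
Multiply ρ2 by 1/9.
  [ 1  1/3  -2/9 ]
  [ 0    0     1 ]
  [ 0    0     2 ]
Subtract 2 times ρ2 from ρ3.
  [ 1  1/3  -2/9 ]
  [ 0    0     1 ]
  [ 0    0     0 ]
Add 2/9 times ρ2 to ρ1.
  [ 1  1/3  0 ]
  [ 0    0  1 ]
  [ 0    0  0 ]

1/3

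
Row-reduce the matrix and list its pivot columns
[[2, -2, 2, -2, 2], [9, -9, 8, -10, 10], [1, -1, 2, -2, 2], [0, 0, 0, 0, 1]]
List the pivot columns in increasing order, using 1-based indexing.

R1 ← 1/2·R1
  [ 1  -1  1   -1   1 ]
  [ 9  -9  8  -10  10 ]
  [ 1  -1  2   -2   2 ]
  [ 0   0  0    0   1 ]
R2 ← R2 − 9·R1
  [ 1  -1   1  -1  1 ]
  [ 0   0  -1  -1  1 ]
  [ 1  -1   2  -2  2 ]
  [ 0   0   0   0  1 ]
R3 ← R3 − R1
  [ 1  -1   1  -1  1 ]
  [ 0   0  -1  -1  1 ]
  [ 0   0   1  -1  1 ]
  [ 0   0   0   0  1 ]
R2 ← -1·R2
  [ 1  -1  1  -1   1 ]
  [ 0   0  1   1  -1 ]
  [ 0   0  1  -1   1 ]
  [ 0   0  0   0   1 ]
R3 ← R3 − R2
  [ 1  -1  1  -1   1 ]
  [ 0   0  1   1  -1 ]
  [ 0   0  0  -2   2 ]
  [ 0   0  0   0   1 ]
R3 ← -1/2·R3
  [ 1  -1  1  -1   1 ]
  [ 0   0  1   1  -1 ]
  [ 0   0  0   1  -1 ]
  [ 0   0  0   0   1 ]
R3 ← R3 + R4
  [ 1  -1  1  -1   1 ]
  [ 0   0  1   1  -1 ]
  [ 0   0  0   1   0 ]
  [ 0   0  0   0   1 ]
R2 ← R2 + R4
  [ 1  -1  1  -1  1 ]
  [ 0   0  1   1  0 ]
  [ 0   0  0   1  0 ]
  [ 0   0  0   0  1 ]
R1 ← R1 − R4
  [ 1  -1  1  -1  0 ]
  [ 0   0  1   1  0 ]
  [ 0   0  0   1  0 ]
  [ 0   0  0   0  1 ]
R2 ← R2 − R3
  [ 1  -1  1  -1  0 ]
  [ 0   0  1   0  0 ]
  [ 0   0  0   1  0 ]
  [ 0   0  0   0  1 ]
R1 ← R1 + R3
  [ 1  -1  1  0  0 ]
  [ 0   0  1  0  0 ]
  [ 0   0  0  1  0 ]
  [ 0   0  0  0  1 ]
R1 ← R1 − R2
  [ 1  -1  0  0  0 ]
  [ 0   0  1  0  0 ]
  [ 0   0  0  1  0 ]
  [ 0   0  0  0  1 ]
Pivot columns are the columns containing a leading 1.

1, 3, 4, 5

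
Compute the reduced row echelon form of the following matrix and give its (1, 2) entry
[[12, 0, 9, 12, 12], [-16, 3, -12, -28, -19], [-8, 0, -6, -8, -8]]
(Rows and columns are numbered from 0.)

0

R1 → 1/12·R1
  [   1  0  3/4    1    1 ]
  [ -16  3  -12  -28  -19 ]
  [  -8  0   -6   -8   -8 ]
R2 → R2 + 16·R1
  [  1  0  3/4    1   1 ]
  [  0  3    0  -12  -3 ]
  [ -8  0   -6   -8  -8 ]
R3 → R3 + 8·R1
  [ 1  0  3/4    1   1 ]
  [ 0  3    0  -12  -3 ]
  [ 0  0    0    0   0 ]
R2 → 1/3·R2
  [ 1  0  3/4   1   1 ]
  [ 0  1    0  -4  -1 ]
  [ 0  0    0   0   0 ]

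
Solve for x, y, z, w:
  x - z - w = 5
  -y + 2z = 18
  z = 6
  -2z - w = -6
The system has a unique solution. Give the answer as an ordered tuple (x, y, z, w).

Form the augmented matrix and row-reduce:
  [ 1   0  -1  -1  |   5 ]
  [ 0  -1   2   0  |  18 ]
  [ 0   0   1   0  |   6 ]
  [ 0   0  -2  -1  |  -6 ]
R2 → -1·R2
  [ 1  0  -1  -1  |    5 ]
  [ 0  1  -2   0  |  -18 ]
  [ 0  0   1   0  |    6 ]
  [ 0  0  -2  -1  |   -6 ]
R4 → R4 + 2·R3
  [ 1  0  -1  -1  |    5 ]
  [ 0  1  -2   0  |  -18 ]
  [ 0  0   1   0  |    6 ]
  [ 0  0   0  -1  |    6 ]
R4 → -1·R4
  [ 1  0  -1  -1  |    5 ]
  [ 0  1  -2   0  |  -18 ]
  [ 0  0   1   0  |    6 ]
  [ 0  0   0   1  |   -6 ]
R1 → R1 + R4
  [ 1  0  -1  0  |   -1 ]
  [ 0  1  -2  0  |  -18 ]
  [ 0  0   1  0  |    6 ]
  [ 0  0   0  1  |   -6 ]
R2 → R2 + 2·R3
  [ 1  0  -1  0  |  -1 ]
  [ 0  1   0  0  |  -6 ]
  [ 0  0   1  0  |   6 ]
  [ 0  0   0  1  |  -6 ]
R1 → R1 + R3
  [ 1  0  0  0  |   5 ]
  [ 0  1  0  0  |  -6 ]
  [ 0  0  1  0  |   6 ]
  [ 0  0  0  1  |  -6 ]
Reading off the last column: x = 5, y = -6, z = 6, w = -6.

(5, -6, 6, -6)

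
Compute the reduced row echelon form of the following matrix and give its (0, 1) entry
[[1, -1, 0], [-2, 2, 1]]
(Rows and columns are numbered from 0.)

-1

Add 2 times R1 to R2.
  [ 1  -1  0 ]
  [ 0   0  1 ]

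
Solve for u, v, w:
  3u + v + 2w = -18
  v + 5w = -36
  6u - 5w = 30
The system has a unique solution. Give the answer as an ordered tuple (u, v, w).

(0, -6, -6)

Form the augmented matrix and row-reduce:
  [ 3  1   2  |  -18 ]
  [ 0  1   5  |  -36 ]
  [ 6  0  -5  |   30 ]
r1 -> 1/3·r1
  [ 1  1/3  2/3  |   -6 ]
  [ 0    1    5  |  -36 ]
  [ 6    0   -5  |   30 ]
r3 -> r3 − 6·r1
  [ 1  1/3  2/3  |   -6 ]
  [ 0    1    5  |  -36 ]
  [ 0   -2   -9  |   66 ]
r3 -> r3 + 2·r2
  [ 1  1/3  2/3  |   -6 ]
  [ 0    1    5  |  -36 ]
  [ 0    0    1  |   -6 ]
r2 -> r2 − 5·r3
  [ 1  1/3  2/3  |  -6 ]
  [ 0    1    0  |  -6 ]
  [ 0    0    1  |  -6 ]
r1 -> r1 − 2/3·r3
  [ 1  1/3  0  |  -2 ]
  [ 0    1  0  |  -6 ]
  [ 0    0  1  |  -6 ]
r1 -> r1 − 1/3·r2
  [ 1  0  0  |   0 ]
  [ 0  1  0  |  -6 ]
  [ 0  0  1  |  -6 ]
Reading off the last column: u = 0, v = -6, w = -6.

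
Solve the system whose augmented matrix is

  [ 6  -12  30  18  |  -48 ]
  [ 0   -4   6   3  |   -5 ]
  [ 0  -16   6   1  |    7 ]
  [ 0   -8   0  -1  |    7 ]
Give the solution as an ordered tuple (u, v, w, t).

(-5/3, -1/2, 1/3, -3)

R1 → 1/6·R1
  [ 1   -2  5   3  |  -8 ]
  [ 0   -4  6   3  |  -5 ]
  [ 0  -16  6   1  |   7 ]
  [ 0   -8  0  -1  |   7 ]
R2 → -1/4·R2
  [ 1   -2     5     3  |   -8 ]
  [ 0    1  -3/2  -3/4  |  5/4 ]
  [ 0  -16     6     1  |    7 ]
  [ 0   -8     0    -1  |    7 ]
R3 → R3 + 16·R2
  [ 1  -2     5     3  |   -8 ]
  [ 0   1  -3/2  -3/4  |  5/4 ]
  [ 0   0   -18   -11  |   27 ]
  [ 0  -8     0    -1  |    7 ]
R4 → R4 + 8·R2
  [ 1  -2     5     3  |   -8 ]
  [ 0   1  -3/2  -3/4  |  5/4 ]
  [ 0   0   -18   -11  |   27 ]
  [ 0   0   -12    -7  |   17 ]
R3 → -1/18·R3
  [ 1  -2     5      3  |    -8 ]
  [ 0   1  -3/2   -3/4  |   5/4 ]
  [ 0   0     1  11/18  |  -3/2 ]
  [ 0   0   -12     -7  |    17 ]
R4 → R4 + 12·R3
  [ 1  -2     5      3  |    -8 ]
  [ 0   1  -3/2   -3/4  |   5/4 ]
  [ 0   0     1  11/18  |  -3/2 ]
  [ 0   0     0    1/3  |    -1 ]
R4 → 3·R4
  [ 1  -2     5      3  |    -8 ]
  [ 0   1  -3/2   -3/4  |   5/4 ]
  [ 0   0     1  11/18  |  -3/2 ]
  [ 0   0     0      1  |    -3 ]
R3 → R3 − 11/18·R4
  [ 1  -2     5     3  |   -8 ]
  [ 0   1  -3/2  -3/4  |  5/4 ]
  [ 0   0     1     0  |  1/3 ]
  [ 0   0     0     1  |   -3 ]
R2 → R2 + 3/4·R4
  [ 1  -2     5  3  |   -8 ]
  [ 0   1  -3/2  0  |   -1 ]
  [ 0   0     1  0  |  1/3 ]
  [ 0   0     0  1  |   -3 ]
R1 → R1 − 3·R4
  [ 1  -2     5  0  |    1 ]
  [ 0   1  -3/2  0  |   -1 ]
  [ 0   0     1  0  |  1/3 ]
  [ 0   0     0  1  |   -3 ]
R2 → R2 + 3/2·R3
  [ 1  -2  5  0  |     1 ]
  [ 0   1  0  0  |  -1/2 ]
  [ 0   0  1  0  |   1/3 ]
  [ 0   0  0  1  |    -3 ]
R1 → R1 − 5·R3
  [ 1  -2  0  0  |  -2/3 ]
  [ 0   1  0  0  |  -1/2 ]
  [ 0   0  1  0  |   1/3 ]
  [ 0   0  0  1  |    -3 ]
R1 → R1 + 2·R2
  [ 1  0  0  0  |  -5/3 ]
  [ 0  1  0  0  |  -1/2 ]
  [ 0  0  1  0  |   1/3 ]
  [ 0  0  0  1  |    -3 ]
Reading off the last column: u = -5/3, v = -1/2, w = 1/3, t = -3.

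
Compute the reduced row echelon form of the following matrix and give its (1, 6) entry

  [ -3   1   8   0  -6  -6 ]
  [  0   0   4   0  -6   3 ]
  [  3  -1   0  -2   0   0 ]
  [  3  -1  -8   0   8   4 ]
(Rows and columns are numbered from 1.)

ρ1 → -1/3·ρ1
  [ 1  -1/3  -8/3   0   2  2 ]
  [ 0     0     4   0  -6  3 ]
  [ 3    -1     0  -2   0  0 ]
  [ 3    -1    -8   0   8  4 ]
ρ3 → ρ3 − 3·ρ1
  [ 1  -1/3  -8/3   0   2   2 ]
  [ 0     0     4   0  -6   3 ]
  [ 0     0     8  -2  -6  -6 ]
  [ 3    -1    -8   0   8   4 ]
ρ4 → ρ4 − 3·ρ1
  [ 1  -1/3  -8/3   0   2   2 ]
  [ 0     0     4   0  -6   3 ]
  [ 0     0     8  -2  -6  -6 ]
  [ 0     0     0   0   2  -2 ]
ρ2 → 1/4·ρ2
  [ 1  -1/3  -8/3   0     2    2 ]
  [ 0     0     1   0  -3/2  3/4 ]
  [ 0     0     8  -2    -6   -6 ]
  [ 0     0     0   0     2   -2 ]
ρ3 → ρ3 − 8·ρ2
  [ 1  -1/3  -8/3   0     2    2 ]
  [ 0     0     1   0  -3/2  3/4 ]
  [ 0     0     0  -2     6  -12 ]
  [ 0     0     0   0     2   -2 ]
ρ3 → -1/2·ρ3
  [ 1  -1/3  -8/3  0     2    2 ]
  [ 0     0     1  0  -3/2  3/4 ]
  [ 0     0     0  1    -3    6 ]
  [ 0     0     0  0     2   -2 ]
ρ4 → 1/2·ρ4
  [ 1  -1/3  -8/3  0     2    2 ]
  [ 0     0     1  0  -3/2  3/4 ]
  [ 0     0     0  1    -3    6 ]
  [ 0     0     0  0     1   -1 ]
ρ3 → ρ3 + 3·ρ4
  [ 1  -1/3  -8/3  0     2    2 ]
  [ 0     0     1  0  -3/2  3/4 ]
  [ 0     0     0  1     0    3 ]
  [ 0     0     0  0     1   -1 ]
ρ2 → ρ2 + 3/2·ρ4
  [ 1  -1/3  -8/3  0  2     2 ]
  [ 0     0     1  0  0  -3/4 ]
  [ 0     0     0  1  0     3 ]
  [ 0     0     0  0  1    -1 ]
ρ1 → ρ1 − 2·ρ4
  [ 1  -1/3  -8/3  0  0     4 ]
  [ 0     0     1  0  0  -3/4 ]
  [ 0     0     0  1  0     3 ]
  [ 0     0     0  0  1    -1 ]
ρ1 → ρ1 + 8/3·ρ2
  [ 1  -1/3  0  0  0     2 ]
  [ 0     0  1  0  0  -3/4 ]
  [ 0     0  0  1  0     3 ]
  [ 0     0  0  0  1    -1 ]

2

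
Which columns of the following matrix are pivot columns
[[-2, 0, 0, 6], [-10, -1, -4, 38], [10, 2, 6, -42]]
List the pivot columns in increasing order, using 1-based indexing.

r1 := -1/2·r1
r2 := r2 + 10·r1
r3 := r3 − 10·r1
r2 := -1·r2
r3 := r3 − 2·r2
r3 := -1/2·r3
r2 := r2 − 4·r3
Pivot columns are the columns containing a leading 1.

1, 2, 3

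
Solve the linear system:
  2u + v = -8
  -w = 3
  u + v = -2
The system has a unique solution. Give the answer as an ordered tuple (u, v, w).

(-6, 4, -3)

Form the augmented matrix and row-reduce:
  [ 2  1   0  |  -8 ]
  [ 0  0  -1  |   3 ]
  [ 1  1   0  |  -2 ]
R1 := 1/2·R1
  [ 1  1/2   0  |  -4 ]
  [ 0    0  -1  |   3 ]
  [ 1    1   0  |  -2 ]
R3 := R3 − R1
  [ 1  1/2   0  |  -4 ]
  [ 0    0  -1  |   3 ]
  [ 0  1/2   0  |   2 ]
R2 <=> R3
  [ 1  1/2   0  |  -4 ]
  [ 0  1/2   0  |   2 ]
  [ 0    0  -1  |   3 ]
R2 := 2·R2
  [ 1  1/2   0  |  -4 ]
  [ 0    1   0  |   4 ]
  [ 0    0  -1  |   3 ]
R3 := -1·R3
  [ 1  1/2  0  |  -4 ]
  [ 0    1  0  |   4 ]
  [ 0    0  1  |  -3 ]
R1 := R1 − 1/2·R2
  [ 1  0  0  |  -6 ]
  [ 0  1  0  |   4 ]
  [ 0  0  1  |  -3 ]
Reading off the last column: u = -6, v = 4, w = -3.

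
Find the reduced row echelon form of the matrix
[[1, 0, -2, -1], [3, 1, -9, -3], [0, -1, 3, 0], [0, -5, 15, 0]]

ρ2 -> ρ2 − 3·ρ1
  [ 1   0  -2  -1 ]
  [ 0   1  -3   0 ]
  [ 0  -1   3   0 ]
  [ 0  -5  15   0 ]
ρ3 -> ρ3 + ρ2
  [ 1   0  -2  -1 ]
  [ 0   1  -3   0 ]
  [ 0   0   0   0 ]
  [ 0  -5  15   0 ]
ρ4 -> ρ4 + 5·ρ2
  [ 1  0  -2  -1 ]
  [ 0  1  -3   0 ]
  [ 0  0   0   0 ]
  [ 0  0   0   0 ]

[[1, 0, -2, -1], [0, 1, -3, 0], [0, 0, 0, 0], [0, 0, 0, 0]]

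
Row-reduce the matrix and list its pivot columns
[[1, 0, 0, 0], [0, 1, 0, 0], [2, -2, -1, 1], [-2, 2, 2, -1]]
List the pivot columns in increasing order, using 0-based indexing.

r3 ← r3 − 2·r1
r4 ← r4 + 2·r1
r3 ← r3 + 2·r2
r4 ← r4 − 2·r2
r3 ← -1·r3
r4 ← r4 − 2·r3
r3 ← r3 + r4
Pivot columns are the columns containing a leading 1.

0, 1, 2, 3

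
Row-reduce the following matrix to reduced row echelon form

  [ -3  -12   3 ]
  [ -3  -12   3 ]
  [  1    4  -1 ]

[[1, 4, -1], [0, 0, 0], [0, 0, 0]]

R1 → -1/3·R1
  [  1    4  -1 ]
  [ -3  -12   3 ]
  [  1    4  -1 ]
R2 → R2 + 3·R1
  [ 1  4  -1 ]
  [ 0  0   0 ]
  [ 1  4  -1 ]
R3 → R3 − R1
  [ 1  4  -1 ]
  [ 0  0   0 ]
  [ 0  0   0 ]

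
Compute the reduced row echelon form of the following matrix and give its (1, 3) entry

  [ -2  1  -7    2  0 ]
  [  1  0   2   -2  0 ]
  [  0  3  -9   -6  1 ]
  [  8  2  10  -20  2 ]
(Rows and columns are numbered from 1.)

2

ρ1 ← -1/2·ρ1
  [ 1  -1/2  7/2   -1  0 ]
  [ 1     0    2   -2  0 ]
  [ 0     3   -9   -6  1 ]
  [ 8     2   10  -20  2 ]
ρ2 ← ρ2 − ρ1
  [ 1  -1/2   7/2   -1  0 ]
  [ 0   1/2  -3/2   -1  0 ]
  [ 0     3    -9   -6  1 ]
  [ 8     2    10  -20  2 ]
ρ4 ← ρ4 − 8·ρ1
  [ 1  -1/2   7/2   -1  0 ]
  [ 0   1/2  -3/2   -1  0 ]
  [ 0     3    -9   -6  1 ]
  [ 0     6   -18  -12  2 ]
ρ2 ← 2·ρ2
  [ 1  -1/2  7/2   -1  0 ]
  [ 0     1   -3   -2  0 ]
  [ 0     3   -9   -6  1 ]
  [ 0     6  -18  -12  2 ]
ρ3 ← ρ3 − 3·ρ2
  [ 1  -1/2  7/2   -1  0 ]
  [ 0     1   -3   -2  0 ]
  [ 0     0    0    0  1 ]
  [ 0     6  -18  -12  2 ]
ρ4 ← ρ4 − 6·ρ2
  [ 1  -1/2  7/2  -1  0 ]
  [ 0     1   -3  -2  0 ]
  [ 0     0    0   0  1 ]
  [ 0     0    0   0  2 ]
ρ4 ← ρ4 − 2·ρ3
  [ 1  -1/2  7/2  -1  0 ]
  [ 0     1   -3  -2  0 ]
  [ 0     0    0   0  1 ]
  [ 0     0    0   0  0 ]
ρ1 ← ρ1 + 1/2·ρ2
  [ 1  0   2  -2  0 ]
  [ 0  1  -3  -2  0 ]
  [ 0  0   0   0  1 ]
  [ 0  0   0   0  0 ]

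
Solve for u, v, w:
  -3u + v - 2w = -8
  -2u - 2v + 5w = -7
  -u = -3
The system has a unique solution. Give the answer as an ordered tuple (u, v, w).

Form the augmented matrix and row-reduce:
  [ -3   1  -2  |  -8 ]
  [ -2  -2   5  |  -7 ]
  [ -1   0   0  |  -3 ]
Multiply r1 by -1/3.
  [  1  -1/3  2/3  |  8/3 ]
  [ -2    -2    5  |   -7 ]
  [ -1     0    0  |   -3 ]
Add 2 times r1 to r2.
  [  1  -1/3   2/3  |   8/3 ]
  [  0  -8/3  19/3  |  -5/3 ]
  [ -1     0     0  |    -3 ]
Add r1 to r3.
  [ 1  -1/3   2/3  |   8/3 ]
  [ 0  -8/3  19/3  |  -5/3 ]
  [ 0  -1/3   2/3  |  -1/3 ]
Multiply r2 by -3/8.
  [ 1  -1/3    2/3  |   8/3 ]
  [ 0     1  -19/8  |   5/8 ]
  [ 0  -1/3    2/3  |  -1/3 ]
Add 1/3 times r2 to r3.
  [ 1  -1/3    2/3  |   8/3 ]
  [ 0     1  -19/8  |   5/8 ]
  [ 0     0   -1/8  |  -1/8 ]
Multiply r3 by -8.
  [ 1  -1/3    2/3  |  8/3 ]
  [ 0     1  -19/8  |  5/8 ]
  [ 0     0      1  |    1 ]
Add 19/8 times r3 to r2.
  [ 1  -1/3  2/3  |  8/3 ]
  [ 0     1    0  |    3 ]
  [ 0     0    1  |    1 ]
Subtract 2/3 times r3 from r1.
  [ 1  -1/3  0  |  2 ]
  [ 0     1  0  |  3 ]
  [ 0     0  1  |  1 ]
Add 1/3 times r2 to r1.
  [ 1  0  0  |  3 ]
  [ 0  1  0  |  3 ]
  [ 0  0  1  |  1 ]
Reading off the last column: u = 3, v = 3, w = 1.

(3, 3, 1)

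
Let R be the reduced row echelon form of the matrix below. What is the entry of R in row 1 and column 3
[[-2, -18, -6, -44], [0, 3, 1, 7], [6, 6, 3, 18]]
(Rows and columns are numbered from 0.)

3

R1 → -1/2·R1
  [ 1  9  3  22 ]
  [ 0  3  1   7 ]
  [ 6  6  3  18 ]
R3 → R3 − 6·R1
  [ 1    9    3    22 ]
  [ 0    3    1     7 ]
  [ 0  -48  -15  -114 ]
R2 → 1/3·R2
  [ 1    9    3    22 ]
  [ 0    1  1/3   7/3 ]
  [ 0  -48  -15  -114 ]
R3 → R3 + 48·R2
  [ 1  9    3   22 ]
  [ 0  1  1/3  7/3 ]
  [ 0  0    1   -2 ]
R2 → R2 − 1/3·R3
  [ 1  9  3  22 ]
  [ 0  1  0   3 ]
  [ 0  0  1  -2 ]
R1 → R1 − 3·R3
  [ 1  9  0  28 ]
  [ 0  1  0   3 ]
  [ 0  0  1  -2 ]
R1 → R1 − 9·R2
  [ 1  0  0   1 ]
  [ 0  1  0   3 ]
  [ 0  0  1  -2 ]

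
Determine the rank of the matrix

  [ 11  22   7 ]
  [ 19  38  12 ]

rank = 2

R1 -> 1/11·R1
R2 -> R2 − 19·R1
R2 -> -11·R2
R1 -> R1 − 7/11·R2
The reduced form has 2 nonzero rows.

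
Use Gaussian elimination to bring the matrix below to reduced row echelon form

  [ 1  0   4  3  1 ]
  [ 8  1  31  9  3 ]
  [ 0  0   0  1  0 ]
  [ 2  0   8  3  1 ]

[[1, 0, 4, 0, 0], [0, 1, -1, 0, 0], [0, 0, 0, 1, 0], [0, 0, 0, 0, 1]]

R2 → R2 − 8·R1
  [ 1  0   4    3   1 ]
  [ 0  1  -1  -15  -5 ]
  [ 0  0   0    1   0 ]
  [ 2  0   8    3   1 ]
R4 → R4 − 2·R1
  [ 1  0   4    3   1 ]
  [ 0  1  -1  -15  -5 ]
  [ 0  0   0    1   0 ]
  [ 0  0   0   -3  -1 ]
R4 → R4 + 3·R3
  [ 1  0   4    3   1 ]
  [ 0  1  -1  -15  -5 ]
  [ 0  0   0    1   0 ]
  [ 0  0   0    0  -1 ]
R4 → -1·R4
  [ 1  0   4    3   1 ]
  [ 0  1  -1  -15  -5 ]
  [ 0  0   0    1   0 ]
  [ 0  0   0    0   1 ]
R2 → R2 + 5·R4
  [ 1  0   4    3  1 ]
  [ 0  1  -1  -15  0 ]
  [ 0  0   0    1  0 ]
  [ 0  0   0    0  1 ]
R1 → R1 − R4
  [ 1  0   4    3  0 ]
  [ 0  1  -1  -15  0 ]
  [ 0  0   0    1  0 ]
  [ 0  0   0    0  1 ]
R2 → R2 + 15·R3
  [ 1  0   4  3  0 ]
  [ 0  1  -1  0  0 ]
  [ 0  0   0  1  0 ]
  [ 0  0   0  0  1 ]
R1 → R1 − 3·R3
  [ 1  0   4  0  0 ]
  [ 0  1  -1  0  0 ]
  [ 0  0   0  1  0 ]
  [ 0  0   0  0  1 ]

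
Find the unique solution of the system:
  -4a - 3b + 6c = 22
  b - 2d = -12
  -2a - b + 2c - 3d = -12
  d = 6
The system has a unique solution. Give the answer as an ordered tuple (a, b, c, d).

Form the augmented matrix and row-reduce:
  [ -4  -3  6   0  |   22 ]
  [  0   1  0  -2  |  -12 ]
  [ -2  -1  2  -3  |  -12 ]
  [  0   0  0   1  |    6 ]
r1 -> -1/4·r1
  [  1  3/4  -3/2   0  |  -11/2 ]
  [  0    1     0  -2  |    -12 ]
  [ -2   -1     2  -3  |    -12 ]
  [  0    0     0   1  |      6 ]
r3 -> r3 + 2·r1
  [ 1  3/4  -3/2   0  |  -11/2 ]
  [ 0    1     0  -2  |    -12 ]
  [ 0  1/2    -1  -3  |    -23 ]
  [ 0    0     0   1  |      6 ]
r3 -> r3 − 1/2·r2
  [ 1  3/4  -3/2   0  |  -11/2 ]
  [ 0    1     0  -2  |    -12 ]
  [ 0    0    -1  -2  |    -17 ]
  [ 0    0     0   1  |      6 ]
r3 -> -1·r3
  [ 1  3/4  -3/2   0  |  -11/2 ]
  [ 0    1     0  -2  |    -12 ]
  [ 0    0     1   2  |     17 ]
  [ 0    0     0   1  |      6 ]
r3 -> r3 − 2·r4
  [ 1  3/4  -3/2   0  |  -11/2 ]
  [ 0    1     0  -2  |    -12 ]
  [ 0    0     1   0  |      5 ]
  [ 0    0     0   1  |      6 ]
r2 -> r2 + 2·r4
  [ 1  3/4  -3/2  0  |  -11/2 ]
  [ 0    1     0  0  |      0 ]
  [ 0    0     1  0  |      5 ]
  [ 0    0     0  1  |      6 ]
r1 -> r1 + 3/2·r3
  [ 1  3/4  0  0  |  2 ]
  [ 0    1  0  0  |  0 ]
  [ 0    0  1  0  |  5 ]
  [ 0    0  0  1  |  6 ]
r1 -> r1 − 3/4·r2
  [ 1  0  0  0  |  2 ]
  [ 0  1  0  0  |  0 ]
  [ 0  0  1  0  |  5 ]
  [ 0  0  0  1  |  6 ]
Reading off the last column: a = 2, b = 0, c = 5, d = 6.

(2, 0, 5, 6)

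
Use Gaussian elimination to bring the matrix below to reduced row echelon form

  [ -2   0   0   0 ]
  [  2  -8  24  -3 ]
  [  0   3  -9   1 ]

R1 → -1/2·R1
  [ 1   0   0   0 ]
  [ 2  -8  24  -3 ]
  [ 0   3  -9   1 ]
R2 → R2 − 2·R1
  [ 1   0   0   0 ]
  [ 0  -8  24  -3 ]
  [ 0   3  -9   1 ]
R2 → -1/8·R2
  [ 1  0   0    0 ]
  [ 0  1  -3  3/8 ]
  [ 0  3  -9    1 ]
R3 → R3 − 3·R2
  [ 1  0   0     0 ]
  [ 0  1  -3   3/8 ]
  [ 0  0   0  -1/8 ]
R3 → -8·R3
  [ 1  0   0    0 ]
  [ 0  1  -3  3/8 ]
  [ 0  0   0    1 ]
R2 → R2 − 3/8·R3
  [ 1  0   0  0 ]
  [ 0  1  -3  0 ]
  [ 0  0   0  1 ]

[[1, 0, 0, 0], [0, 1, -3, 0], [0, 0, 0, 1]]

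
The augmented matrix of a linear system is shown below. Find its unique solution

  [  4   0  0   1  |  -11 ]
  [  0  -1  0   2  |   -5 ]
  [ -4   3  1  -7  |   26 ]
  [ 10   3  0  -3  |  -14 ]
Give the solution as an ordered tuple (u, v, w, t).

r1 → 1/4·r1
  [  1   0  0  1/4  |  -11/4 ]
  [  0  -1  0    2  |     -5 ]
  [ -4   3  1   -7  |     26 ]
  [ 10   3  0   -3  |    -14 ]
r3 → r3 + 4·r1
  [  1   0  0  1/4  |  -11/4 ]
  [  0  -1  0    2  |     -5 ]
  [  0   3  1   -6  |     15 ]
  [ 10   3  0   -3  |    -14 ]
r4 → r4 − 10·r1
  [ 1   0  0    1/4  |  -11/4 ]
  [ 0  -1  0      2  |     -5 ]
  [ 0   3  1     -6  |     15 ]
  [ 0   3  0  -11/2  |   27/2 ]
r2 → -1·r2
  [ 1  0  0    1/4  |  -11/4 ]
  [ 0  1  0     -2  |      5 ]
  [ 0  3  1     -6  |     15 ]
  [ 0  3  0  -11/2  |   27/2 ]
r3 → r3 − 3·r2
  [ 1  0  0    1/4  |  -11/4 ]
  [ 0  1  0     -2  |      5 ]
  [ 0  0  1      0  |      0 ]
  [ 0  3  0  -11/2  |   27/2 ]
r4 → r4 − 3·r2
  [ 1  0  0  1/4  |  -11/4 ]
  [ 0  1  0   -2  |      5 ]
  [ 0  0  1    0  |      0 ]
  [ 0  0  0  1/2  |   -3/2 ]
r4 → 2·r4
  [ 1  0  0  1/4  |  -11/4 ]
  [ 0  1  0   -2  |      5 ]
  [ 0  0  1    0  |      0 ]
  [ 0  0  0    1  |     -3 ]
r2 → r2 + 2·r4
  [ 1  0  0  1/4  |  -11/4 ]
  [ 0  1  0    0  |     -1 ]
  [ 0  0  1    0  |      0 ]
  [ 0  0  0    1  |     -3 ]
r1 → r1 − 1/4·r4
  [ 1  0  0  0  |  -2 ]
  [ 0  1  0  0  |  -1 ]
  [ 0  0  1  0  |   0 ]
  [ 0  0  0  1  |  -3 ]
Reading off the last column: u = -2, v = -1, w = 0, t = -3.

(-2, -1, 0, -3)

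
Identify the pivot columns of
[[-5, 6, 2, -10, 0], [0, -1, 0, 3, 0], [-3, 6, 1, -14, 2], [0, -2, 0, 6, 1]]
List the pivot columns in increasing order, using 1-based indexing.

1, 2, 3, 5

R1 -> -1/5·R1
  [  1  -6/5  -2/5    2  0 ]
  [  0    -1     0    3  0 ]
  [ -3     6     1  -14  2 ]
  [  0    -2     0    6  1 ]
R3 -> R3 + 3·R1
  [ 1  -6/5  -2/5   2  0 ]
  [ 0    -1     0   3  0 ]
  [ 0  12/5  -1/5  -8  2 ]
  [ 0    -2     0   6  1 ]
R2 -> -1·R2
  [ 1  -6/5  -2/5   2  0 ]
  [ 0     1     0  -3  0 ]
  [ 0  12/5  -1/5  -8  2 ]
  [ 0    -2     0   6  1 ]
R3 -> R3 − 12/5·R2
  [ 1  -6/5  -2/5     2  0 ]
  [ 0     1     0    -3  0 ]
  [ 0     0  -1/5  -4/5  2 ]
  [ 0    -2     0     6  1 ]
R4 -> R4 + 2·R2
  [ 1  -6/5  -2/5     2  0 ]
  [ 0     1     0    -3  0 ]
  [ 0     0  -1/5  -4/5  2 ]
  [ 0     0     0     0  1 ]
R3 -> -5·R3
  [ 1  -6/5  -2/5   2    0 ]
  [ 0     1     0  -3    0 ]
  [ 0     0     1   4  -10 ]
  [ 0     0     0   0    1 ]
R3 -> R3 + 10·R4
  [ 1  -6/5  -2/5   2  0 ]
  [ 0     1     0  -3  0 ]
  [ 0     0     1   4  0 ]
  [ 0     0     0   0  1 ]
R1 -> R1 + 2/5·R3
  [ 1  -6/5  0  18/5  0 ]
  [ 0     1  0    -3  0 ]
  [ 0     0  1     4  0 ]
  [ 0     0  0     0  1 ]
R1 -> R1 + 6/5·R2
  [ 1  0  0   0  0 ]
  [ 0  1  0  -3  0 ]
  [ 0  0  1   4  0 ]
  [ 0  0  0   0  1 ]
Pivot columns are the columns containing a leading 1.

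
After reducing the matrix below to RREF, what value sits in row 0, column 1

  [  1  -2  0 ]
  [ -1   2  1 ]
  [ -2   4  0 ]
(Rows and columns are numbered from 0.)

-2

R2 ← R2 + R1
R3 ← R3 + 2·R1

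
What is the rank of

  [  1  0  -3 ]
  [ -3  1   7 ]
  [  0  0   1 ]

rank = 3

R2 -> R2 + 3·R1
  [ 1  0  -3 ]
  [ 0  1  -2 ]
  [ 0  0   1 ]
R2 -> R2 + 2·R3
  [ 1  0  -3 ]
  [ 0  1   0 ]
  [ 0  0   1 ]
R1 -> R1 + 3·R3
  [ 1  0  0 ]
  [ 0  1  0 ]
  [ 0  0  1 ]
The reduced form has 3 nonzero rows.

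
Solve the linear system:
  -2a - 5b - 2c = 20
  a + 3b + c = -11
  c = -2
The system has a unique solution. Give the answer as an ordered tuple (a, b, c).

(-3, -2, -2)

Form the augmented matrix and row-reduce:
  [ -2  -5  -2  |   20 ]
  [  1   3   1  |  -11 ]
  [  0   0   1  |   -2 ]
R1 -> -1/2·R1
  [ 1  5/2  1  |  -10 ]
  [ 1    3  1  |  -11 ]
  [ 0    0  1  |   -2 ]
R2 -> R2 − R1
  [ 1  5/2  1  |  -10 ]
  [ 0  1/2  0  |   -1 ]
  [ 0    0  1  |   -2 ]
R2 -> 2·R2
  [ 1  5/2  1  |  -10 ]
  [ 0    1  0  |   -2 ]
  [ 0    0  1  |   -2 ]
R1 -> R1 − R3
  [ 1  5/2  0  |  -8 ]
  [ 0    1  0  |  -2 ]
  [ 0    0  1  |  -2 ]
R1 -> R1 − 5/2·R2
  [ 1  0  0  |  -3 ]
  [ 0  1  0  |  -2 ]
  [ 0  0  1  |  -2 ]
Reading off the last column: a = -3, b = -2, c = -2.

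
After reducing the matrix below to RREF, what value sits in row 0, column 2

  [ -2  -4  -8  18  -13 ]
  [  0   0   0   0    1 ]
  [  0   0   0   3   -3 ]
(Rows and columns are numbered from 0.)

R1 ← -1/2·R1
R2 ↔ R3
R2 ← 1/3·R2
R2 ← R2 + R3
R1 ← R1 − 13/2·R3
R1 ← R1 + 9·R2

4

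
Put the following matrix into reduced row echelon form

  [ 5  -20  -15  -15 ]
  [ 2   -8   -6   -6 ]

R1 → 1/5·R1
  [ 1  -4  -3  -3 ]
  [ 2  -8  -6  -6 ]
R2 → R2 − 2·R1
  [ 1  -4  -3  -3 ]
  [ 0   0   0   0 ]

[[1, -4, -3, -3], [0, 0, 0, 0]]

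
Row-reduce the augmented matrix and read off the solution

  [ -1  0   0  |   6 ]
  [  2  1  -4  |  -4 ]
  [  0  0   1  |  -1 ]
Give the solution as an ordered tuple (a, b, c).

(-6, 4, -1)

ρ1 -> -1·ρ1
  [ 1  0   0  |  -6 ]
  [ 2  1  -4  |  -4 ]
  [ 0  0   1  |  -1 ]
ρ2 -> ρ2 − 2·ρ1
  [ 1  0   0  |  -6 ]
  [ 0  1  -4  |   8 ]
  [ 0  0   1  |  -1 ]
ρ2 -> ρ2 + 4·ρ3
  [ 1  0  0  |  -6 ]
  [ 0  1  0  |   4 ]
  [ 0  0  1  |  -1 ]
Reading off the last column: a = -6, b = 4, c = -1.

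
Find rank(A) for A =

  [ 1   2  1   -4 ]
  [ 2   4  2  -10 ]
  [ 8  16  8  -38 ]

r2 → r2 − 2·r1
r3 → r3 − 8·r1
r2 → -1/2·r2
r3 → r3 + 6·r2
r1 → r1 + 4·r2
The reduced form has 2 nonzero rows.

rank = 2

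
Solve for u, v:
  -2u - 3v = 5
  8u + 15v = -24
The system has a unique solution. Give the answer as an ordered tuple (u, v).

Form the augmented matrix and row-reduce:
  [ -2  -3  |    5 ]
  [  8  15  |  -24 ]
r1 := -1/2·r1
  [ 1  3/2  |  -5/2 ]
  [ 8   15  |   -24 ]
r2 := r2 − 8·r1
  [ 1  3/2  |  -5/2 ]
  [ 0    3  |    -4 ]
r2 := 1/3·r2
  [ 1  3/2  |  -5/2 ]
  [ 0    1  |  -4/3 ]
r1 := r1 − 3/2·r2
  [ 1  0  |  -1/2 ]
  [ 0  1  |  -4/3 ]
Reading off the last column: u = -1/2, v = -4/3.

(-1/2, -4/3)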